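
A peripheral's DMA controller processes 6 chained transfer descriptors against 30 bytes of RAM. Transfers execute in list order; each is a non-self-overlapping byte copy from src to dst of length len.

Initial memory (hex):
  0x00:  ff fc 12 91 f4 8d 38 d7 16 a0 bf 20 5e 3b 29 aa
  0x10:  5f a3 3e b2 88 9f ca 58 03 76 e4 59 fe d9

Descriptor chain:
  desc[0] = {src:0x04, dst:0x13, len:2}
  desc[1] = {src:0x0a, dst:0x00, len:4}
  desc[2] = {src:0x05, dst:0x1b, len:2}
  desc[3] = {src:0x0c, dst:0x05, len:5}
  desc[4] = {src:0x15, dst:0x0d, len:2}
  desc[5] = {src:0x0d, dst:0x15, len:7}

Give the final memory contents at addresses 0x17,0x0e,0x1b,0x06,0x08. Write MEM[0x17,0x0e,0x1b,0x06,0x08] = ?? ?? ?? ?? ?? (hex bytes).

#0 dst[0x13+2] := {0xf4,0x8d}
#1 dst[0x00+4] := {0xbf,0x20,0x5e,0x3b}
#2 dst[0x1b+2] := {0x8d,0x38}
#3 dst[0x05+5] := {0x5e,0x3b,0x29,0xaa,0x5f}
#4 dst[0x0d+2] := {0x9f,0xca}
#5 dst[0x15+7] := {0x9f,0xca,0xaa,0x5f,0xa3,0x3e,0xf4}
query mem[0x17]=0xaa, mem[0x0e]=0xca, mem[0x1b]=0xf4, mem[0x06]=0x3b, mem[0x08]=0xaa

MEM[0x17,0x0e,0x1b,0x06,0x08] = aa ca f4 3b aa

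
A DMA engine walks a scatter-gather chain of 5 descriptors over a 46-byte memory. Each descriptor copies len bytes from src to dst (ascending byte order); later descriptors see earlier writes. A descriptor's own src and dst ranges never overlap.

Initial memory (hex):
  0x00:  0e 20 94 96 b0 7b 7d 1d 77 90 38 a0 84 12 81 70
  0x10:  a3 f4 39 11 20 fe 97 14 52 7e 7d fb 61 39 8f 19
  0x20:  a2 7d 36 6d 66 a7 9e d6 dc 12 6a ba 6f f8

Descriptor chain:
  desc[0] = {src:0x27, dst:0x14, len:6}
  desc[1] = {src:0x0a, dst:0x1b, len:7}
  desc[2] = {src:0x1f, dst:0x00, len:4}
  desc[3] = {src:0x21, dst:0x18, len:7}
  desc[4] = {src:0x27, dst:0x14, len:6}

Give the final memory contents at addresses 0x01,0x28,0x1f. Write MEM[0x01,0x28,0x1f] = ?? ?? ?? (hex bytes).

#0 dst[0x14+6] := {0xd6,0xdc,0x12,0x6a,0xba,0x6f}
#1 dst[0x1b+7] := {0x38,0xa0,0x84,0x12,0x81,0x70,0xa3}
#2 dst[0x00+4] := {0x81,0x70,0xa3,0x36}
#3 dst[0x18+7] := {0xa3,0x36,0x6d,0x66,0xa7,0x9e,0xd6}
#4 dst[0x14+6] := {0xd6,0xdc,0x12,0x6a,0xba,0x6f}
query mem[0x01]=0x70, mem[0x28]=0xdc, mem[0x1f]=0x81

MEM[0x01,0x28,0x1f] = 70 dc 81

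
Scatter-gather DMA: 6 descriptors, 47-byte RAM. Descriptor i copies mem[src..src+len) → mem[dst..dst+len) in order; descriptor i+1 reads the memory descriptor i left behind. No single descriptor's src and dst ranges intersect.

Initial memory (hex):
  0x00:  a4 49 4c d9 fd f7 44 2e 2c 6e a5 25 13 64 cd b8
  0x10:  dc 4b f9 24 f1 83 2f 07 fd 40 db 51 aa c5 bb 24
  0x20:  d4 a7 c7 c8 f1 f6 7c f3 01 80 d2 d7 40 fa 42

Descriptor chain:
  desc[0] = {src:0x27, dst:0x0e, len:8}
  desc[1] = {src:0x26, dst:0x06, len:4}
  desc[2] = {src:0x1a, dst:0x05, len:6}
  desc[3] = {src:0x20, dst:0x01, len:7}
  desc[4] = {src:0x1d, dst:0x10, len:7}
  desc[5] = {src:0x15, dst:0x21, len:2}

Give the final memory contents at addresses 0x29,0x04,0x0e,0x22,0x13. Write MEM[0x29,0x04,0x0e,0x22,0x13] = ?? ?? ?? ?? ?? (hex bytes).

MEM[0x29,0x04,0x0e,0x22,0x13] = 80 c8 f3 c8 d4

  after D0: wrote 8B at 0x0e = f30180d2d740fa42
  after D1: wrote 4B at 0x06 = 7cf30180
  after D2: wrote 6B at 0x05 = db51aac5bb24
  after D3: wrote 7B at 0x01 = d4a7c7c8f1f67c
  after D4: wrote 7B at 0x10 = c5bb24d4a7c7c8
  after D5: wrote 2B at 0x21 = c7c8
query mem[0x29]=0x80, mem[0x04]=0xc8, mem[0x0e]=0xf3, mem[0x22]=0xc8, mem[0x13]=0xd4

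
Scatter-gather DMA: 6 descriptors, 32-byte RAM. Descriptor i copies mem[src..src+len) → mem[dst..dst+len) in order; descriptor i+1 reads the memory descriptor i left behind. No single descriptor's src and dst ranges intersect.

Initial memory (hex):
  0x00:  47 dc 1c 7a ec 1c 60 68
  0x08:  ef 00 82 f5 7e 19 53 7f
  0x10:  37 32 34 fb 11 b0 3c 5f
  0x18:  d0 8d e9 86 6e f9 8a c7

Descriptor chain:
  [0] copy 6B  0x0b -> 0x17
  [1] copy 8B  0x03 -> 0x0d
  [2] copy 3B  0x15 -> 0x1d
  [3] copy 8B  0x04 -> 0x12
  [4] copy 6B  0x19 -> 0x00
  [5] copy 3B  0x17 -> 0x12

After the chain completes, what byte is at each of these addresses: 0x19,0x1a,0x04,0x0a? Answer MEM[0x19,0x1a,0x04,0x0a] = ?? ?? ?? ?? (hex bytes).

[0] 0x0b->0x17 len=6 : f5 7e 19 53 7f 37
[1] 0x03->0x0d len=8 : 7a ec 1c 60 68 ef 00 82
[2] 0x15->0x1d len=3 : b0 3c f5
[3] 0x04->0x12 len=8 : ec 1c 60 68 ef 00 82 f5
[4] 0x19->0x00 len=6 : f5 53 7f 37 b0 3c
[5] 0x17->0x12 len=3 : 00 82 f5
query mem[0x19]=0xf5, mem[0x1a]=0x53, mem[0x04]=0xb0, mem[0x0a]=0x82

MEM[0x19,0x1a,0x04,0x0a] = f5 53 b0 82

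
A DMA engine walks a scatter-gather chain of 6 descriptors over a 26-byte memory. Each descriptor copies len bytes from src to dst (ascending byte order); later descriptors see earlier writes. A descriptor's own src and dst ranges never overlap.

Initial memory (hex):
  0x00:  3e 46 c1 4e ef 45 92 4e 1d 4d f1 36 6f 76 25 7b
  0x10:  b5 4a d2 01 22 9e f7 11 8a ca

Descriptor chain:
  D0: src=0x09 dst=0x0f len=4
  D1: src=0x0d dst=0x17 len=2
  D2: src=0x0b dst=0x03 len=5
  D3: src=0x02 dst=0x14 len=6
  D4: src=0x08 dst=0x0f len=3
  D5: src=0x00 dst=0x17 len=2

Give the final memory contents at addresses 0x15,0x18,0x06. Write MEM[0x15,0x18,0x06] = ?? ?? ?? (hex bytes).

MEM[0x15,0x18,0x06] = 36 46 25

  after D0: wrote 4B at 0x0f = 4df1366f
  after D1: wrote 2B at 0x17 = 7625
  after D2: wrote 5B at 0x03 = 366f76254d
  after D3: wrote 6B at 0x14 = c1366f76254d
  after D4: wrote 3B at 0x0f = 1d4df1
  after D5: wrote 2B at 0x17 = 3e46
query mem[0x15]=0x36, mem[0x18]=0x46, mem[0x06]=0x25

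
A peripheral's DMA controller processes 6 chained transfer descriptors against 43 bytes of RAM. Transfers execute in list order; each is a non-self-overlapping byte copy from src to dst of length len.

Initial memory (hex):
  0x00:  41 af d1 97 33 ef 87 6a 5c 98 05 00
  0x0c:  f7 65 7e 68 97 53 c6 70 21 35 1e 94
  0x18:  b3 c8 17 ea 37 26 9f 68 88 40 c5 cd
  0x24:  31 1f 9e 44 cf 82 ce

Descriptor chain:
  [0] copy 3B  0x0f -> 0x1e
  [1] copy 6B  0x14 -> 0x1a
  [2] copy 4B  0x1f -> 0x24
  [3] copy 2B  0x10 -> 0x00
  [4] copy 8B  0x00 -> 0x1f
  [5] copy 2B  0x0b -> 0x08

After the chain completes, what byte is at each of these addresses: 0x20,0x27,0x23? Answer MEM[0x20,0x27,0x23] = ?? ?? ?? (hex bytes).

D0: mem[0x1e..0x20] <- [68 97 53]
D1: mem[0x1a..0x1f] <- [21 35 1e 94 b3 c8]
D2: mem[0x24..0x27] <- [c8 53 40 c5]
D3: mem[0x00..0x01] <- [97 53]
D4: mem[0x1f..0x26] <- [97 53 d1 97 33 ef 87 6a]
D5: mem[0x08..0x09] <- [00 f7]
query mem[0x20]=0x53, mem[0x27]=0xc5, mem[0x23]=0x33

MEM[0x20,0x27,0x23] = 53 c5 33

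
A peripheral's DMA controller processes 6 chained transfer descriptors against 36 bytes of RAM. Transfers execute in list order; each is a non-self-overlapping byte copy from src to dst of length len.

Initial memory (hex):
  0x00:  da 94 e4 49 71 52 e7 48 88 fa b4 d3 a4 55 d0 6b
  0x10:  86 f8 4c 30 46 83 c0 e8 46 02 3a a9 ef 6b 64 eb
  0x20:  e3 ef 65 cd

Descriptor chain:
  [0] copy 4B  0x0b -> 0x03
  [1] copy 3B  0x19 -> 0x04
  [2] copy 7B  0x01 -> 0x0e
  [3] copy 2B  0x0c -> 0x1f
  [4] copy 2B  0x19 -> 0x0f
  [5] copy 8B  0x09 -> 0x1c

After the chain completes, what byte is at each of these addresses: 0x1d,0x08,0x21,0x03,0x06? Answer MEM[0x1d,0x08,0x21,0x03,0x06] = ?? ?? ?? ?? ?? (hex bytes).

MEM[0x1d,0x08,0x21,0x03,0x06] = b4 88 94 d3 a9

[0] 0x0b->0x03 len=4 : d3 a4 55 d0
[1] 0x19->0x04 len=3 : 02 3a a9
[2] 0x01->0x0e len=7 : 94 e4 d3 02 3a a9 48
[3] 0x0c->0x1f len=2 : a4 55
[4] 0x19->0x0f len=2 : 02 3a
[5] 0x09->0x1c len=8 : fa b4 d3 a4 55 94 02 3a
query mem[0x1d]=0xb4, mem[0x08]=0x88, mem[0x21]=0x94, mem[0x03]=0xd3, mem[0x06]=0xa9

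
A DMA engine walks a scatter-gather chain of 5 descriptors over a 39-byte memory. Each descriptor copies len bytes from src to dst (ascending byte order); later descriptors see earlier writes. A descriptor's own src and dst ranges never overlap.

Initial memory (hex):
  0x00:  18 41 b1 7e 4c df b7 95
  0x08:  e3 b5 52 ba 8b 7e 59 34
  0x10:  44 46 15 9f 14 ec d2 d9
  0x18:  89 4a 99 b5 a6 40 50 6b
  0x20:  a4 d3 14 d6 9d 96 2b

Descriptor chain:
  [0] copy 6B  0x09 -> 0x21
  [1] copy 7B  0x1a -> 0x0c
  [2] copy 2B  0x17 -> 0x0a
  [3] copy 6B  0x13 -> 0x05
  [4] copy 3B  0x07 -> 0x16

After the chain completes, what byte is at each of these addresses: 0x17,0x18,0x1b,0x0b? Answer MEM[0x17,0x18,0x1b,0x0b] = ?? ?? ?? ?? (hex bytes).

MEM[0x17,0x18,0x1b,0x0b] = d2 d9 b5 89

#0 dst[0x21+6] := {0xb5,0x52,0xba,0x8b,0x7e,0x59}
#1 dst[0x0c+7] := {0x99,0xb5,0xa6,0x40,0x50,0x6b,0xa4}
#2 dst[0x0a+2] := {0xd9,0x89}
#3 dst[0x05+6] := {0x9f,0x14,0xec,0xd2,0xd9,0x89}
#4 dst[0x16+3] := {0xec,0xd2,0xd9}
query mem[0x17]=0xd2, mem[0x18]=0xd9, mem[0x1b]=0xb5, mem[0x0b]=0x89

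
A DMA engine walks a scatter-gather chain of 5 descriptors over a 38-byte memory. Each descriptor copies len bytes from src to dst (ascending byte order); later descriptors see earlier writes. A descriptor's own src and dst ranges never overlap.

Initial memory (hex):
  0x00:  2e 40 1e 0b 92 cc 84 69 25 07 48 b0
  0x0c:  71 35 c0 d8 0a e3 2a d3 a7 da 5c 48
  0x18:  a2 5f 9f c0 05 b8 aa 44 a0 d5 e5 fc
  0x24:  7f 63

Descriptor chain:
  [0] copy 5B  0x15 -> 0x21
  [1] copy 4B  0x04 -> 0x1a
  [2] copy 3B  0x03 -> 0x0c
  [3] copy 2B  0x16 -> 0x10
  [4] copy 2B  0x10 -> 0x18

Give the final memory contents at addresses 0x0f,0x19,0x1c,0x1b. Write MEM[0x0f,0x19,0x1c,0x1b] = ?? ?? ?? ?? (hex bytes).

D0: mem[0x21..0x25] <- [da 5c 48 a2 5f]
D1: mem[0x1a..0x1d] <- [92 cc 84 69]
D2: mem[0x0c..0x0e] <- [0b 92 cc]
D3: mem[0x10..0x11] <- [5c 48]
D4: mem[0x18..0x19] <- [5c 48]
query mem[0x0f]=0xd8, mem[0x19]=0x48, mem[0x1c]=0x84, mem[0x1b]=0xcc

MEM[0x0f,0x19,0x1c,0x1b] = d8 48 84 cc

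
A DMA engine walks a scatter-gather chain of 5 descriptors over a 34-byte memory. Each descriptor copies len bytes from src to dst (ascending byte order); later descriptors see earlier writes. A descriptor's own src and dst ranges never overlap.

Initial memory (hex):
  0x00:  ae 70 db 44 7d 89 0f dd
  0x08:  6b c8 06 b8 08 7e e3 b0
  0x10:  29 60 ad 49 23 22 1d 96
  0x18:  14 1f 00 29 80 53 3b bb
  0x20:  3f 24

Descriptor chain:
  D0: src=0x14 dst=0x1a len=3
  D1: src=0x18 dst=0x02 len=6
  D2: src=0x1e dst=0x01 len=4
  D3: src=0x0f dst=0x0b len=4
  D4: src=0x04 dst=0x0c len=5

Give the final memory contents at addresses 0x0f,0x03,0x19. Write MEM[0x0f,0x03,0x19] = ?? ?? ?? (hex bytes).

#0 dst[0x1a+3] := {0x23,0x22,0x1d}
#1 dst[0x02+6] := {0x14,0x1f,0x23,0x22,0x1d,0x53}
#2 dst[0x01+4] := {0x3b,0xbb,0x3f,0x24}
#3 dst[0x0b+4] := {0xb0,0x29,0x60,0xad}
#4 dst[0x0c+5] := {0x24,0x22,0x1d,0x53,0x6b}
query mem[0x0f]=0x53, mem[0x03]=0x3f, mem[0x19]=0x1f

MEM[0x0f,0x03,0x19] = 53 3f 1f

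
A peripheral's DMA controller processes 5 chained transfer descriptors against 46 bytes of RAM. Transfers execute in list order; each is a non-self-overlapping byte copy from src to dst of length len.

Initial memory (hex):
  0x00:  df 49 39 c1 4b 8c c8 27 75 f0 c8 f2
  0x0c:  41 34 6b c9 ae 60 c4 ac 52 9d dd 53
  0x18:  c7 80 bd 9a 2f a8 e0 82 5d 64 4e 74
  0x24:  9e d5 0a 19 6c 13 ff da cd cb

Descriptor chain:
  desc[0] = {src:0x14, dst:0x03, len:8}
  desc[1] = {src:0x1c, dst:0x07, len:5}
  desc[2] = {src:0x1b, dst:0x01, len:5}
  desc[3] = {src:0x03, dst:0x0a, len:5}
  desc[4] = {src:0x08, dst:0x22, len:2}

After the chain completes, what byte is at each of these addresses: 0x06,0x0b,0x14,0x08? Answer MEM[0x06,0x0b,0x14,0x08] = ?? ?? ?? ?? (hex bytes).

MEM[0x06,0x0b,0x14,0x08] = 53 e0 52 a8

#0 dst[0x03+8] := {0x52,0x9d,0xdd,0x53,0xc7,0x80,0xbd,0x9a}
#1 dst[0x07+5] := {0x2f,0xa8,0xe0,0x82,0x5d}
#2 dst[0x01+5] := {0x9a,0x2f,0xa8,0xe0,0x82}
#3 dst[0x0a+5] := {0xa8,0xe0,0x82,0x53,0x2f}
#4 dst[0x22+2] := {0xa8,0xe0}
query mem[0x06]=0x53, mem[0x0b]=0xe0, mem[0x14]=0x52, mem[0x08]=0xa8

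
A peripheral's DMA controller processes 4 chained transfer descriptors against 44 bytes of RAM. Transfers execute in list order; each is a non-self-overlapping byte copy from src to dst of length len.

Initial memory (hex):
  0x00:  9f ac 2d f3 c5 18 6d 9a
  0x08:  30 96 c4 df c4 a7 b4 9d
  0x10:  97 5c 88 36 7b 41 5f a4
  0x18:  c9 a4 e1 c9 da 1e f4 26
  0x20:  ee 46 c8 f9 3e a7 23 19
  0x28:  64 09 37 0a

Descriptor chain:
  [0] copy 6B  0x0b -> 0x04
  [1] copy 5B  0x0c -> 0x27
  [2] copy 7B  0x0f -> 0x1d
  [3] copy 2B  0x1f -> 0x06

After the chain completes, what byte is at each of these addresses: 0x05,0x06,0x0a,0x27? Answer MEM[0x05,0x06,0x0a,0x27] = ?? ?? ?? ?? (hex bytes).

MEM[0x05,0x06,0x0a,0x27] = c4 5c c4 c4

[0] 0x0b->0x04 len=6 : df c4 a7 b4 9d 97
[1] 0x0c->0x27 len=5 : c4 a7 b4 9d 97
[2] 0x0f->0x1d len=7 : 9d 97 5c 88 36 7b 41
[3] 0x1f->0x06 len=2 : 5c 88
query mem[0x05]=0xc4, mem[0x06]=0x5c, mem[0x0a]=0xc4, mem[0x27]=0xc4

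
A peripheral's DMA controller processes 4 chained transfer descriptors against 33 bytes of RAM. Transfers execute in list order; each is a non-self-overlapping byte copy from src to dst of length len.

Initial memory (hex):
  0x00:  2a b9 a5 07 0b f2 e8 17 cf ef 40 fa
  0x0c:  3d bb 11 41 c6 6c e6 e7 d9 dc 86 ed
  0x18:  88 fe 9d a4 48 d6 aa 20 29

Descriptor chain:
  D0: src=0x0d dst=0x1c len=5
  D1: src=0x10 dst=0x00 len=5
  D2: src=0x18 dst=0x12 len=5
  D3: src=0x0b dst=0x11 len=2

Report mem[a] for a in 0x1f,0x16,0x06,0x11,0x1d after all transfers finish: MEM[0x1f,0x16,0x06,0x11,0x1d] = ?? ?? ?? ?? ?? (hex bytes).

  after D0: wrote 5B at 0x1c = bb1141c66c
  after D1: wrote 5B at 0x00 = c66ce6e7d9
  after D2: wrote 5B at 0x12 = 88fe9da4bb
  after D3: wrote 2B at 0x11 = fa3d
query mem[0x1f]=0xc6, mem[0x16]=0xbb, mem[0x06]=0xe8, mem[0x11]=0xfa, mem[0x1d]=0x11

MEM[0x1f,0x16,0x06,0x11,0x1d] = c6 bb e8 fa 11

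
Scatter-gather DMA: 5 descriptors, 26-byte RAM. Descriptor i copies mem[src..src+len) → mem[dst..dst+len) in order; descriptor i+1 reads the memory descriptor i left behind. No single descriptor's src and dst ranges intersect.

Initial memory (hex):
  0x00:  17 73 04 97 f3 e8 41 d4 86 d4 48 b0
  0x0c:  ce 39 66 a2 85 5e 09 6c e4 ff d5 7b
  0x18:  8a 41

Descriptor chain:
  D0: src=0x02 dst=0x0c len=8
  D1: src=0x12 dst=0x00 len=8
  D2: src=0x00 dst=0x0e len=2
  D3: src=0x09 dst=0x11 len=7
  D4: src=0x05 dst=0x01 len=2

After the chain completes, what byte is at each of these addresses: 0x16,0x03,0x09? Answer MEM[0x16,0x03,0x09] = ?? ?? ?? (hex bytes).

#0 dst[0x0c+8] := {0x04,0x97,0xf3,0xe8,0x41,0xd4,0x86,0xd4}
#1 dst[0x00+8] := {0x86,0xd4,0xe4,0xff,0xd5,0x7b,0x8a,0x41}
#2 dst[0x0e+2] := {0x86,0xd4}
#3 dst[0x11+7] := {0xd4,0x48,0xb0,0x04,0x97,0x86,0xd4}
#4 dst[0x01+2] := {0x7b,0x8a}
query mem[0x16]=0x86, mem[0x03]=0xff, mem[0x09]=0xd4

MEM[0x16,0x03,0x09] = 86 ff d4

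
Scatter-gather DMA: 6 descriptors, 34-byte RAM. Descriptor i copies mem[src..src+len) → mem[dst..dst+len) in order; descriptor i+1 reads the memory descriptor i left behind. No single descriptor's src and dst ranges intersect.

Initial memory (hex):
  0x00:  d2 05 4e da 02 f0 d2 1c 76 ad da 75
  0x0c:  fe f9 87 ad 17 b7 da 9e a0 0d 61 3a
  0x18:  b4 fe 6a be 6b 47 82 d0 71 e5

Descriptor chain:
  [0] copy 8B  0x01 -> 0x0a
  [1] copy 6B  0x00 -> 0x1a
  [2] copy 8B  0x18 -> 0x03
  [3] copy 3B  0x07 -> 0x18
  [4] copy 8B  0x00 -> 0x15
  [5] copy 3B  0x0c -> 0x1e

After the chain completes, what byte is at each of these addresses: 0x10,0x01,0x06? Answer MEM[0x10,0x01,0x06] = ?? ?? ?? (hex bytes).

MEM[0x10,0x01,0x06] = 1c 05 05

  after D0: wrote 8B at 0x0a = 054eda02f0d21c76
  after D1: wrote 6B at 0x1a = d2054eda02f0
  after D2: wrote 8B at 0x03 = b4fed2054eda02f0
  after D3: wrote 3B at 0x18 = 4eda02
  after D4: wrote 8B at 0x15 = d2054eb4fed2054e
  after D5: wrote 3B at 0x1e = da02f0
query mem[0x10]=0x1c, mem[0x01]=0x05, mem[0x06]=0x05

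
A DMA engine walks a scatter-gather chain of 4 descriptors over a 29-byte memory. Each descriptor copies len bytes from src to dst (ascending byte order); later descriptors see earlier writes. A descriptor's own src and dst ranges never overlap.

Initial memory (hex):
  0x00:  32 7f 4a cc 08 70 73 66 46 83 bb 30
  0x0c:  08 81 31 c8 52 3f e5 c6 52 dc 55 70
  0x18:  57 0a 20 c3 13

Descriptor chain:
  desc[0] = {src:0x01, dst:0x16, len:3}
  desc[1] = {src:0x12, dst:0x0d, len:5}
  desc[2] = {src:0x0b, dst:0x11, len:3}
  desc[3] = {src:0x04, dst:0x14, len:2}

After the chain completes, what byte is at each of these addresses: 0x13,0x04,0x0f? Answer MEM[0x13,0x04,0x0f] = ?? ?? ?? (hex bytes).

  after D0: wrote 3B at 0x16 = 7f4acc
  after D1: wrote 5B at 0x0d = e5c652dc7f
  after D2: wrote 3B at 0x11 = 3008e5
  after D3: wrote 2B at 0x14 = 0870
query mem[0x13]=0xe5, mem[0x04]=0x08, mem[0x0f]=0x52

MEM[0x13,0x04,0x0f] = e5 08 52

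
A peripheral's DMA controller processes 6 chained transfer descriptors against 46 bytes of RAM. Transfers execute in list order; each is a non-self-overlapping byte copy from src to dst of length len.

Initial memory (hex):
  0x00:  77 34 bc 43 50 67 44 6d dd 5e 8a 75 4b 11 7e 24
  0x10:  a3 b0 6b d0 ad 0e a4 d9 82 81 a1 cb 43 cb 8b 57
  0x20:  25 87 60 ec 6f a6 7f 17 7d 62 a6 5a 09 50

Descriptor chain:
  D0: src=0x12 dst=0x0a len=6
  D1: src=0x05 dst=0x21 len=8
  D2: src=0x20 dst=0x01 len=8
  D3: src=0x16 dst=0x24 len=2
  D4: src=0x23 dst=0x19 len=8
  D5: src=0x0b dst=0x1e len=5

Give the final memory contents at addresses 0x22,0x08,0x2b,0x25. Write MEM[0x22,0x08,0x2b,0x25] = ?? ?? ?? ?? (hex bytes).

[0] 0x12->0x0a len=6 : 6b d0 ad 0e a4 d9
[1] 0x05->0x21 len=8 : 67 44 6d dd 5e 6b d0 ad
[2] 0x20->0x01 len=8 : 25 67 44 6d dd 5e 6b d0
[3] 0x16->0x24 len=2 : a4 d9
[4] 0x23->0x19 len=8 : 6d a4 d9 6b d0 ad 62 a6
[5] 0x0b->0x1e len=5 : d0 ad 0e a4 d9
query mem[0x22]=0xd9, mem[0x08]=0xd0, mem[0x2b]=0x5a, mem[0x25]=0xd9

MEM[0x22,0x08,0x2b,0x25] = d9 d0 5a d9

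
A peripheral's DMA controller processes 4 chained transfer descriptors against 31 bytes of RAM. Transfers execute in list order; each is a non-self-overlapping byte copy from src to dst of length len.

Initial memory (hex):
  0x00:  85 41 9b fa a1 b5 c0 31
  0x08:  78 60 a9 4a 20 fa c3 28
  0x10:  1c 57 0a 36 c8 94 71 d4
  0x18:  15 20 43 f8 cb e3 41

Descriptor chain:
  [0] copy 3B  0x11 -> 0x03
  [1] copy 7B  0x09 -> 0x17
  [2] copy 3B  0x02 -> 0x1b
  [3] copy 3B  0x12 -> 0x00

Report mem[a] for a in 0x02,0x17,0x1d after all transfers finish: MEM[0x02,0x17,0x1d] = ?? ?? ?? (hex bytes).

MEM[0x02,0x17,0x1d] = c8 60 0a

  after D0: wrote 3B at 0x03 = 570a36
  after D1: wrote 7B at 0x17 = 60a94a20fac328
  after D2: wrote 3B at 0x1b = 9b570a
  after D3: wrote 3B at 0x00 = 0a36c8
query mem[0x02]=0xc8, mem[0x17]=0x60, mem[0x1d]=0x0a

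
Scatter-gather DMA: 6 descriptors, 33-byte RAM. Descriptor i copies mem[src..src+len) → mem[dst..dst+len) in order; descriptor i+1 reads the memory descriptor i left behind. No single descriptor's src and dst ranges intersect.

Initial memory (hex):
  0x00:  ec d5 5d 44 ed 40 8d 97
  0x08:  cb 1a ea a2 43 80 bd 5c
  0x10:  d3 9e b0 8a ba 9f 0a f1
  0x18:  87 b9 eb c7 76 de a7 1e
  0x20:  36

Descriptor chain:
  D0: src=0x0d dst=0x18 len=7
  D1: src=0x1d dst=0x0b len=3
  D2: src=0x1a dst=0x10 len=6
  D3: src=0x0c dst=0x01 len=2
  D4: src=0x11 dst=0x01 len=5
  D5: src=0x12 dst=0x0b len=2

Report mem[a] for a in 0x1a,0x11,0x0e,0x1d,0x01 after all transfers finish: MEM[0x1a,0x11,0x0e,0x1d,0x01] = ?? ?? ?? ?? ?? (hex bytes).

  after D0: wrote 7B at 0x18 = 80bd5cd39eb08a
  after D1: wrote 3B at 0x0b = b08a1e
  after D2: wrote 6B at 0x10 = 5cd39eb08a1e
  after D3: wrote 2B at 0x01 = 8a1e
  after D4: wrote 5B at 0x01 = d39eb08a1e
  after D5: wrote 2B at 0x0b = 9eb0
query mem[0x1a]=0x5c, mem[0x11]=0xd3, mem[0x0e]=0xbd, mem[0x1d]=0xb0, mem[0x01]=0xd3

MEM[0x1a,0x11,0x0e,0x1d,0x01] = 5c d3 bd b0 d3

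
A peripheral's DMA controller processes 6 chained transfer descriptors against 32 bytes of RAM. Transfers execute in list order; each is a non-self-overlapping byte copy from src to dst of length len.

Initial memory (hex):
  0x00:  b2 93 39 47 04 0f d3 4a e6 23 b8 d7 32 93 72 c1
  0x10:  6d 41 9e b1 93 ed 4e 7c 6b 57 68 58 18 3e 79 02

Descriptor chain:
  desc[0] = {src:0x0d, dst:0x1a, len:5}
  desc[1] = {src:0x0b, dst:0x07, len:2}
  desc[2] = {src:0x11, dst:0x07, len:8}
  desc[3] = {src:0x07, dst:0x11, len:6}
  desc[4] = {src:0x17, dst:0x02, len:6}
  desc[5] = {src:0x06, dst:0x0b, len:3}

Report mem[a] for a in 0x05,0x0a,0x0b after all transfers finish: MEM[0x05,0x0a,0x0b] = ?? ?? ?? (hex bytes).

MEM[0x05,0x0a,0x0b] = 93 93 72

  after D0: wrote 5B at 0x1a = 9372c16d41
  after D1: wrote 2B at 0x07 = d732
  after D2: wrote 8B at 0x07 = 419eb193ed4e7c6b
  after D3: wrote 6B at 0x11 = 419eb193ed4e
  after D4: wrote 6B at 0x02 = 7c6b579372c1
  after D5: wrote 3B at 0x0b = 72c19e
query mem[0x05]=0x93, mem[0x0a]=0x93, mem[0x0b]=0x72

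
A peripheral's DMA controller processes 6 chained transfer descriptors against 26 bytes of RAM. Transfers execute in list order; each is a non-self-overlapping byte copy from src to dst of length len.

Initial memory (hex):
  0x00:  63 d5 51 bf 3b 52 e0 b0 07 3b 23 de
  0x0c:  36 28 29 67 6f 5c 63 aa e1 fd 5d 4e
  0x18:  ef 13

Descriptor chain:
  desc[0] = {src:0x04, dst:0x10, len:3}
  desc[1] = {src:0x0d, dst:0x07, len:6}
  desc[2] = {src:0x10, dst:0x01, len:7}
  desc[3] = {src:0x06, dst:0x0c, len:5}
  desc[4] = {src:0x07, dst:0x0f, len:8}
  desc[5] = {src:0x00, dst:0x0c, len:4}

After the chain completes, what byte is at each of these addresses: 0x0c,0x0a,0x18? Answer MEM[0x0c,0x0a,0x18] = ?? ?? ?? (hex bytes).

MEM[0x0c,0x0a,0x18] = 63 3b ef

  after D0: wrote 3B at 0x10 = 3b52e0
  after D1: wrote 6B at 0x07 = 2829673b52e0
  after D2: wrote 7B at 0x01 = 3b52e0aae1fd5d
  after D3: wrote 5B at 0x0c = fd5d29673b
  after D4: wrote 8B at 0x0f = 5d29673b52fd5d29
  after D5: wrote 4B at 0x0c = 633b52e0
query mem[0x0c]=0x63, mem[0x0a]=0x3b, mem[0x18]=0xef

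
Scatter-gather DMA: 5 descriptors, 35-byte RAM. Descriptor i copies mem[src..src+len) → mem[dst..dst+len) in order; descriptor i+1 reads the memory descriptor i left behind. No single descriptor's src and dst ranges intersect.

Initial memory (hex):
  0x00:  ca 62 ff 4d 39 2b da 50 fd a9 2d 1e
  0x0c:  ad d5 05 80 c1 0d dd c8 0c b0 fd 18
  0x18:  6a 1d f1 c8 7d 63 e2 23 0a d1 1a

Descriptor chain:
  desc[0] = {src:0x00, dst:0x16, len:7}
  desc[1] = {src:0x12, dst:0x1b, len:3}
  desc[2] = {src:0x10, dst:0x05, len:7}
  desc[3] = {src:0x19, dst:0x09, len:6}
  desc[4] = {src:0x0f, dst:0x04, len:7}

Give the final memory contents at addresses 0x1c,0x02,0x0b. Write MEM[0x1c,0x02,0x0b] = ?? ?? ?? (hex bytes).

D0: mem[0x16..0x1c] <- [ca 62 ff 4d 39 2b da]
D1: mem[0x1b..0x1d] <- [dd c8 0c]
D2: mem[0x05..0x0b] <- [c1 0d dd c8 0c b0 ca]
D3: mem[0x09..0x0e] <- [4d 39 dd c8 0c e2]
D4: mem[0x04..0x0a] <- [80 c1 0d dd c8 0c b0]
query mem[0x1c]=0xc8, mem[0x02]=0xff, mem[0x0b]=0xdd

MEM[0x1c,0x02,0x0b] = c8 ff dd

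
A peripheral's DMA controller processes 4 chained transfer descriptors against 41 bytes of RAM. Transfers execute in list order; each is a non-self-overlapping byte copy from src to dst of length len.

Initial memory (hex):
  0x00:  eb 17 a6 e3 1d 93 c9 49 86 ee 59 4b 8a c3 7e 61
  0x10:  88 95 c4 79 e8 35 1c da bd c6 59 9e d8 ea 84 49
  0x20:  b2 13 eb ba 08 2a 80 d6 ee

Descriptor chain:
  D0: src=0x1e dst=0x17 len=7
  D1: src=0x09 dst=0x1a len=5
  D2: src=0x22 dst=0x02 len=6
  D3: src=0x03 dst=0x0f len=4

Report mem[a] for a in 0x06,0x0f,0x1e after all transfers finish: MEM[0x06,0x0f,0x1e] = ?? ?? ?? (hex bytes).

MEM[0x06,0x0f,0x1e] = 80 ba c3

D0: mem[0x17..0x1d] <- [84 49 b2 13 eb ba 08]
D1: mem[0x1a..0x1e] <- [ee 59 4b 8a c3]
D2: mem[0x02..0x07] <- [eb ba 08 2a 80 d6]
D3: mem[0x0f..0x12] <- [ba 08 2a 80]
query mem[0x06]=0x80, mem[0x0f]=0xba, mem[0x1e]=0xc3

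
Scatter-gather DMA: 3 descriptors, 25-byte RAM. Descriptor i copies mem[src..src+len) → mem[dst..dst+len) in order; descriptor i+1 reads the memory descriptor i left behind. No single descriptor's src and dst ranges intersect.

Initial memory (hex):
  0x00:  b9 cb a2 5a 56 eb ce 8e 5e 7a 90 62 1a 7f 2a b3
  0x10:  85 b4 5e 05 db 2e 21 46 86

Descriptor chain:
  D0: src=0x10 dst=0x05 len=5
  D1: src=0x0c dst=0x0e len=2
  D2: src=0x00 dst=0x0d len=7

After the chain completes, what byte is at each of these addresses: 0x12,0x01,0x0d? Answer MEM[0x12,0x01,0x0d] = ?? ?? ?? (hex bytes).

MEM[0x12,0x01,0x0d] = 85 cb b9

[0] 0x10->0x05 len=5 : 85 b4 5e 05 db
[1] 0x0c->0x0e len=2 : 1a 7f
[2] 0x00->0x0d len=7 : b9 cb a2 5a 56 85 b4
query mem[0x12]=0x85, mem[0x01]=0xcb, mem[0x0d]=0xb9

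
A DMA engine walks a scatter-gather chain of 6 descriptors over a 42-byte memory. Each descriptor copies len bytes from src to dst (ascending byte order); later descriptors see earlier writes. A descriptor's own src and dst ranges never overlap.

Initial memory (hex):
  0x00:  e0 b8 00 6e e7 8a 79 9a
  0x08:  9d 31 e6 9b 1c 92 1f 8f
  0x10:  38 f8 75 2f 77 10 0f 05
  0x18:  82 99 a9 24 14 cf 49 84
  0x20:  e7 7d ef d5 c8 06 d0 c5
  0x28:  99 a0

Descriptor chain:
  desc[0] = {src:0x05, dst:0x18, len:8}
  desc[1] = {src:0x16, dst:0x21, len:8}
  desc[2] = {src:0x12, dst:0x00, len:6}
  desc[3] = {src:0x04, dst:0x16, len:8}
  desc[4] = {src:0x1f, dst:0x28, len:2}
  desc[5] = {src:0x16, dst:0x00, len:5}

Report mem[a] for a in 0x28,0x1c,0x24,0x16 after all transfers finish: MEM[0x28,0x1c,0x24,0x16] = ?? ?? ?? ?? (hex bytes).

MEM[0x28,0x1c,0x24,0x16] = 1c e6 79 0f

#0 dst[0x18+8] := {0x8a,0x79,0x9a,0x9d,0x31,0xe6,0x9b,0x1c}
#1 dst[0x21+8] := {0x0f,0x05,0x8a,0x79,0x9a,0x9d,0x31,0xe6}
#2 dst[0x00+6] := {0x75,0x2f,0x77,0x10,0x0f,0x05}
#3 dst[0x16+8] := {0x0f,0x05,0x79,0x9a,0x9d,0x31,0xe6,0x9b}
#4 dst[0x28+2] := {0x1c,0xe7}
#5 dst[0x00+5] := {0x0f,0x05,0x79,0x9a,0x9d}
query mem[0x28]=0x1c, mem[0x1c]=0xe6, mem[0x24]=0x79, mem[0x16]=0x0f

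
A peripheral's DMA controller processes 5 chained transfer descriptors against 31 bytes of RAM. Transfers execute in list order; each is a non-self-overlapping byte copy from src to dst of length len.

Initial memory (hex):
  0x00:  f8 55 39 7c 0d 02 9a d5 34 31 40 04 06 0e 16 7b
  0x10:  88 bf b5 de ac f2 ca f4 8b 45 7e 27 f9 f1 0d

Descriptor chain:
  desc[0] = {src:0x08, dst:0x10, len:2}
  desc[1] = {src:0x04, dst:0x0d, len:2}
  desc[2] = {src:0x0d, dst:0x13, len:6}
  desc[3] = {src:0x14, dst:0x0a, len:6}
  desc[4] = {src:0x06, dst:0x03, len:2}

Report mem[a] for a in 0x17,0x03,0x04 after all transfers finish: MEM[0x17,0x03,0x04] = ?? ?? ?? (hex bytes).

MEM[0x17,0x03,0x04] = 31 9a d5

[0] 0x08->0x10 len=2 : 34 31
[1] 0x04->0x0d len=2 : 0d 02
[2] 0x0d->0x13 len=6 : 0d 02 7b 34 31 b5
[3] 0x14->0x0a len=6 : 02 7b 34 31 b5 45
[4] 0x06->0x03 len=2 : 9a d5
query mem[0x17]=0x31, mem[0x03]=0x9a, mem[0x04]=0xd5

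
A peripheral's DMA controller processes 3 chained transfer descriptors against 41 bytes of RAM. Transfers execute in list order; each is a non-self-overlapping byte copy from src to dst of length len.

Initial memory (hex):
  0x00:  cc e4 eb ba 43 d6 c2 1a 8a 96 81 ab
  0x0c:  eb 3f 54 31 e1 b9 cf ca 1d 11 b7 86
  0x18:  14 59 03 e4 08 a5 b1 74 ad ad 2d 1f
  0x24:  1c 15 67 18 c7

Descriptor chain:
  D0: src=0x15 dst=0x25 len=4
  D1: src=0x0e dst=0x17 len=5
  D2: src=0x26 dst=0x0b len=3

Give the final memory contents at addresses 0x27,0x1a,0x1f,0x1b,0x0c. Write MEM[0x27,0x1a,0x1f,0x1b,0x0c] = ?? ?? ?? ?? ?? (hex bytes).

MEM[0x27,0x1a,0x1f,0x1b,0x0c] = 86 b9 74 cf 86

[0] 0x15->0x25 len=4 : 11 b7 86 14
[1] 0x0e->0x17 len=5 : 54 31 e1 b9 cf
[2] 0x26->0x0b len=3 : b7 86 14
query mem[0x27]=0x86, mem[0x1a]=0xb9, mem[0x1f]=0x74, mem[0x1b]=0xcf, mem[0x0c]=0x86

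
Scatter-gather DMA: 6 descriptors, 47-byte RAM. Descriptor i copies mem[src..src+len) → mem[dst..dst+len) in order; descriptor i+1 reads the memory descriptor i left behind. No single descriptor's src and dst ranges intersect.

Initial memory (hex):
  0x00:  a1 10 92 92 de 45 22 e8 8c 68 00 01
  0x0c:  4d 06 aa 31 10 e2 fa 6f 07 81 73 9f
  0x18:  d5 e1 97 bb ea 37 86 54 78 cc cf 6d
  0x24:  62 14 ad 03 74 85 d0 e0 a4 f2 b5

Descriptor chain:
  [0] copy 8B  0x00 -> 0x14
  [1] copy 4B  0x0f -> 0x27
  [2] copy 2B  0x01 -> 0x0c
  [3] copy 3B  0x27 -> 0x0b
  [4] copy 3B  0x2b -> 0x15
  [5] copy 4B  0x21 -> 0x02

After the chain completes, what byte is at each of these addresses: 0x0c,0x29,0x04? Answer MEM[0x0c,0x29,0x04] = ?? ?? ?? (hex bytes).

MEM[0x0c,0x29,0x04] = 10 e2 6d

  after D0: wrote 8B at 0x14 = a1109292de4522e8
  after D1: wrote 4B at 0x27 = 3110e2fa
  after D2: wrote 2B at 0x0c = 1092
  after D3: wrote 3B at 0x0b = 3110e2
  after D4: wrote 3B at 0x15 = e0a4f2
  after D5: wrote 4B at 0x02 = cccf6d62
query mem[0x0c]=0x10, mem[0x29]=0xe2, mem[0x04]=0x6d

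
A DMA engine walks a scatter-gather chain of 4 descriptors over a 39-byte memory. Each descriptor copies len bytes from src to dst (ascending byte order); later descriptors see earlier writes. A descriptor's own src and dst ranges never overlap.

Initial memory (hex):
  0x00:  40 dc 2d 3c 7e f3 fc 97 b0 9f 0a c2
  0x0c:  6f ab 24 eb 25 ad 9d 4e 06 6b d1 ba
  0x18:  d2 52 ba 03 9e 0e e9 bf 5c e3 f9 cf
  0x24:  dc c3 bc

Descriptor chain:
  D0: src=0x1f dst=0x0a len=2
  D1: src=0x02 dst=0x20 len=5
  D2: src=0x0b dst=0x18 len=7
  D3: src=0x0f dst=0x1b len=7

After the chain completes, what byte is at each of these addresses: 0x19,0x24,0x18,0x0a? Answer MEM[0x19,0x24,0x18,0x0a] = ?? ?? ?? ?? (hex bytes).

MEM[0x19,0x24,0x18,0x0a] = 6f fc 5c bf

  after D0: wrote 2B at 0x0a = bf5c
  after D1: wrote 5B at 0x20 = 2d3c7ef3fc
  after D2: wrote 7B at 0x18 = 5c6fab24eb25ad
  after D3: wrote 7B at 0x1b = eb25ad9d4e066b
query mem[0x19]=0x6f, mem[0x24]=0xfc, mem[0x18]=0x5c, mem[0x0a]=0xbf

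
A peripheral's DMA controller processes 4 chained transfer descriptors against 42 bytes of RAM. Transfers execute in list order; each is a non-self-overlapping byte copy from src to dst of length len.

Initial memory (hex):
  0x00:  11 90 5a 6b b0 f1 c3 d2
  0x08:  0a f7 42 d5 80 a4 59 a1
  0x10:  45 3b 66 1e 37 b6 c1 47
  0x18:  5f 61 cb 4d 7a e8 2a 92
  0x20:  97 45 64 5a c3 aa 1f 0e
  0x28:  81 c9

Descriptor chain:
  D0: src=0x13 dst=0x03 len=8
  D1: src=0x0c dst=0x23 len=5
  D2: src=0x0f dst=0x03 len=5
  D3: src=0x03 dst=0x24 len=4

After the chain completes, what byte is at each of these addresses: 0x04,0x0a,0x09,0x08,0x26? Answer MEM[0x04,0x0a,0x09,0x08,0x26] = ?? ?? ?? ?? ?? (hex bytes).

D0: mem[0x03..0x0a] <- [1e 37 b6 c1 47 5f 61 cb]
D1: mem[0x23..0x27] <- [80 a4 59 a1 45]
D2: mem[0x03..0x07] <- [a1 45 3b 66 1e]
D3: mem[0x24..0x27] <- [a1 45 3b 66]
query mem[0x04]=0x45, mem[0x0a]=0xcb, mem[0x09]=0x61, mem[0x08]=0x5f, mem[0x26]=0x3b

MEM[0x04,0x0a,0x09,0x08,0x26] = 45 cb 61 5f 3b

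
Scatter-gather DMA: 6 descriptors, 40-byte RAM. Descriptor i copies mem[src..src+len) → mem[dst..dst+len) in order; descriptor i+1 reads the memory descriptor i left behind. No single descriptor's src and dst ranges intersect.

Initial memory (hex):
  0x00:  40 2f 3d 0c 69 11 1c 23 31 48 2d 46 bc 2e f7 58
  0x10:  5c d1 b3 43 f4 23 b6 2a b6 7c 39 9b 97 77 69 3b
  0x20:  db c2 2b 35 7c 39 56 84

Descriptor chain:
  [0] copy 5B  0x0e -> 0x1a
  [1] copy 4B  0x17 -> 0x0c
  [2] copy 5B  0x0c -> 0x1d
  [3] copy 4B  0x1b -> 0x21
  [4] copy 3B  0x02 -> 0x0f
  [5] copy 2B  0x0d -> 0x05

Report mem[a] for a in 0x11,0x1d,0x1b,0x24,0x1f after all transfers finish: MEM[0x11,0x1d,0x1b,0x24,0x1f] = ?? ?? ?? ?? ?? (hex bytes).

MEM[0x11,0x1d,0x1b,0x24,0x1f] = 69 2a 58 b6 7c

#0 dst[0x1a+5] := {0xf7,0x58,0x5c,0xd1,0xb3}
#1 dst[0x0c+4] := {0x2a,0xb6,0x7c,0xf7}
#2 dst[0x1d+5] := {0x2a,0xb6,0x7c,0xf7,0x5c}
#3 dst[0x21+4] := {0x58,0x5c,0x2a,0xb6}
#4 dst[0x0f+3] := {0x3d,0x0c,0x69}
#5 dst[0x05+2] := {0xb6,0x7c}
query mem[0x11]=0x69, mem[0x1d]=0x2a, mem[0x1b]=0x58, mem[0x24]=0xb6, mem[0x1f]=0x7c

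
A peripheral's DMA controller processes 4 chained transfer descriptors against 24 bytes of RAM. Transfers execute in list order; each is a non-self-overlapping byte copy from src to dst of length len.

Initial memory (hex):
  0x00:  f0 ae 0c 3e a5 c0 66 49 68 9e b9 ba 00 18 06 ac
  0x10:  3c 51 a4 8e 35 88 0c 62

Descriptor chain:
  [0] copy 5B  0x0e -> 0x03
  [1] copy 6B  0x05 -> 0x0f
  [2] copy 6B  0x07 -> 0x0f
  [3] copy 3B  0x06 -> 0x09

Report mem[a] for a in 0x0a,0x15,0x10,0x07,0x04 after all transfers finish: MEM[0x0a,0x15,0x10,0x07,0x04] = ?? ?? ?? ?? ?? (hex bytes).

MEM[0x0a,0x15,0x10,0x07,0x04] = a4 88 68 a4 ac

  after D0: wrote 5B at 0x03 = 06ac3c51a4
  after D1: wrote 6B at 0x0f = 3c51a4689eb9
  after D2: wrote 6B at 0x0f = a4689eb9ba00
  after D3: wrote 3B at 0x09 = 51a468
query mem[0x0a]=0xa4, mem[0x15]=0x88, mem[0x10]=0x68, mem[0x07]=0xa4, mem[0x04]=0xac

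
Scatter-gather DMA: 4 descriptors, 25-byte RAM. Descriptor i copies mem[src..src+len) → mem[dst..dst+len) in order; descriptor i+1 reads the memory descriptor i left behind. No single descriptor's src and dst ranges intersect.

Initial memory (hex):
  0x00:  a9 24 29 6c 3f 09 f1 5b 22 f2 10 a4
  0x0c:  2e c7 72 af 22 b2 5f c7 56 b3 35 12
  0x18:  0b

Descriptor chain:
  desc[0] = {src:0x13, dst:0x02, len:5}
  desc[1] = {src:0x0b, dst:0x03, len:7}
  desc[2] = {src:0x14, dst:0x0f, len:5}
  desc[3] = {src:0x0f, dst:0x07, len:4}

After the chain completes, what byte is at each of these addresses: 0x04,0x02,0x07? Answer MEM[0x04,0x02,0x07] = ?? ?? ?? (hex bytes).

MEM[0x04,0x02,0x07] = 2e c7 56

#0 dst[0x02+5] := {0xc7,0x56,0xb3,0x35,0x12}
#1 dst[0x03+7] := {0xa4,0x2e,0xc7,0x72,0xaf,0x22,0xb2}
#2 dst[0x0f+5] := {0x56,0xb3,0x35,0x12,0x0b}
#3 dst[0x07+4] := {0x56,0xb3,0x35,0x12}
query mem[0x04]=0x2e, mem[0x02]=0xc7, mem[0x07]=0x56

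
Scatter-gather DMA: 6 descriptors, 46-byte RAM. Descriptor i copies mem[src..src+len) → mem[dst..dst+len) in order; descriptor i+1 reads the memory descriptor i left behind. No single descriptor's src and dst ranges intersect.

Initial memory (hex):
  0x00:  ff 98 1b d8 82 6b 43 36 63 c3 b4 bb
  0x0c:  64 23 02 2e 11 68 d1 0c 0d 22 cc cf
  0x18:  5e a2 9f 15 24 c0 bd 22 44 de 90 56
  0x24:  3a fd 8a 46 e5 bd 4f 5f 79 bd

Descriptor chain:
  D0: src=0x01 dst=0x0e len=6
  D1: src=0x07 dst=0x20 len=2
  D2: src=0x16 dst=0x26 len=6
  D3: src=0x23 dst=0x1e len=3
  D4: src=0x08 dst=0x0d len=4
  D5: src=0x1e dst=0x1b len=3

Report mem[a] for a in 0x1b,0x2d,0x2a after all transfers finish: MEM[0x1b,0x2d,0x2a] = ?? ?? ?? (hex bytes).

MEM[0x1b,0x2d,0x2a] = 56 bd 9f

[0] 0x01->0x0e len=6 : 98 1b d8 82 6b 43
[1] 0x07->0x20 len=2 : 36 63
[2] 0x16->0x26 len=6 : cc cf 5e a2 9f 15
[3] 0x23->0x1e len=3 : 56 3a fd
[4] 0x08->0x0d len=4 : 63 c3 b4 bb
[5] 0x1e->0x1b len=3 : 56 3a fd
query mem[0x1b]=0x56, mem[0x2d]=0xbd, mem[0x2a]=0x9f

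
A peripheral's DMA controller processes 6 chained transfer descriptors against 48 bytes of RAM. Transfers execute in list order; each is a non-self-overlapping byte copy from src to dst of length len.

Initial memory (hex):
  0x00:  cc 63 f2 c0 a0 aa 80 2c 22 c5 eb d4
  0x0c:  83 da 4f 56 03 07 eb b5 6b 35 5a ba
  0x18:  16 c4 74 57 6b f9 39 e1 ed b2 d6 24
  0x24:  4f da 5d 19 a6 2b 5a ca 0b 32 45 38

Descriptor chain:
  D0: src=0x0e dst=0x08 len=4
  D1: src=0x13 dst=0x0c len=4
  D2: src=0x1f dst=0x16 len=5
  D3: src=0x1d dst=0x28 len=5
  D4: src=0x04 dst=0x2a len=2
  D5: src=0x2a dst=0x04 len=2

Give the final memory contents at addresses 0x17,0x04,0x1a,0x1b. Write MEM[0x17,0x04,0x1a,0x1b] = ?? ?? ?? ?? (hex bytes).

D0: mem[0x08..0x0b] <- [4f 56 03 07]
D1: mem[0x0c..0x0f] <- [b5 6b 35 5a]
D2: mem[0x16..0x1a] <- [e1 ed b2 d6 24]
D3: mem[0x28..0x2c] <- [f9 39 e1 ed b2]
D4: mem[0x2a..0x2b] <- [a0 aa]
D5: mem[0x04..0x05] <- [a0 aa]
query mem[0x17]=0xed, mem[0x04]=0xa0, mem[0x1a]=0x24, mem[0x1b]=0x57

MEM[0x17,0x04,0x1a,0x1b] = ed a0 24 57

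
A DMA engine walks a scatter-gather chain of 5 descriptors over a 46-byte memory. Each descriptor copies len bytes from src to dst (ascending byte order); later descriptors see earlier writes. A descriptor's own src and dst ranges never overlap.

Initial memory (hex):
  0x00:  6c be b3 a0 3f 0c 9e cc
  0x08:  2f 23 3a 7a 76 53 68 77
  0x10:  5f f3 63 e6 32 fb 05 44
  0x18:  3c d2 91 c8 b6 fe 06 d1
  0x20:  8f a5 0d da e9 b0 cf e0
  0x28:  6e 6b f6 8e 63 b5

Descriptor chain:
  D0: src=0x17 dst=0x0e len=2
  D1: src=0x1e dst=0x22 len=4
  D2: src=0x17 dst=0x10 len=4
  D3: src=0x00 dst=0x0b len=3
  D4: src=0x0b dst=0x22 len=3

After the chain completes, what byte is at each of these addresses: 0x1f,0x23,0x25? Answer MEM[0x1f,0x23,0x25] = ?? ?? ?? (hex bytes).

  after D0: wrote 2B at 0x0e = 443c
  after D1: wrote 4B at 0x22 = 06d18fa5
  after D2: wrote 4B at 0x10 = 443cd291
  after D3: wrote 3B at 0x0b = 6cbeb3
  after D4: wrote 3B at 0x22 = 6cbeb3
query mem[0x1f]=0xd1, mem[0x23]=0xbe, mem[0x25]=0xa5

MEM[0x1f,0x23,0x25] = d1 be a5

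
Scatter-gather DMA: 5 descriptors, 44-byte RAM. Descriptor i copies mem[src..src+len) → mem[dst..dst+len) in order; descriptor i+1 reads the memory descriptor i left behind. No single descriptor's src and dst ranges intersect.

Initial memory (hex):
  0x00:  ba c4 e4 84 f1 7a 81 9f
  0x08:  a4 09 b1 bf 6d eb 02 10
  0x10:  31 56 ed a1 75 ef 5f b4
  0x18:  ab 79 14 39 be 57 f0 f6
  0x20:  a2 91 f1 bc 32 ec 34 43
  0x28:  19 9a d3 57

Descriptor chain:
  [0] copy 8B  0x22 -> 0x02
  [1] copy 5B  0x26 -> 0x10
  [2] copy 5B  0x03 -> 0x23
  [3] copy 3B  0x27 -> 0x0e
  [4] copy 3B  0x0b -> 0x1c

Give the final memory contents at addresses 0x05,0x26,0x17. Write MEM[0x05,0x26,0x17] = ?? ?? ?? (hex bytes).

  after D0: wrote 8B at 0x02 = f1bc32ec3443199a
  after D1: wrote 5B at 0x10 = 3443199ad3
  after D2: wrote 5B at 0x23 = bc32ec3443
  after D3: wrote 3B at 0x0e = 43199a
  after D4: wrote 3B at 0x1c = bf6deb
query mem[0x05]=0xec, mem[0x26]=0x34, mem[0x17]=0xb4

MEM[0x05,0x26,0x17] = ec 34 b4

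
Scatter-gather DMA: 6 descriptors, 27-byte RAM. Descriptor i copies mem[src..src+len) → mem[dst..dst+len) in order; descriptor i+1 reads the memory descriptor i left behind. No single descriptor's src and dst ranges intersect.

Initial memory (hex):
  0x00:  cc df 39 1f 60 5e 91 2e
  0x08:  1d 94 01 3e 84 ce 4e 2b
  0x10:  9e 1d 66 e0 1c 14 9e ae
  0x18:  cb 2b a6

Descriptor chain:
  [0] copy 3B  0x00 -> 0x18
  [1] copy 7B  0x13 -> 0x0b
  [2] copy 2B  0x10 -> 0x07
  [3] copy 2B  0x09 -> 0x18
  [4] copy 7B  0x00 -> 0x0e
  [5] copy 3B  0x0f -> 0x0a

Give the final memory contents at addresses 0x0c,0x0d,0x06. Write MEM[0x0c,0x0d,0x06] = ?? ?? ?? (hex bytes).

[0] 0x00->0x18 len=3 : cc df 39
[1] 0x13->0x0b len=7 : e0 1c 14 9e ae cc df
[2] 0x10->0x07 len=2 : cc df
[3] 0x09->0x18 len=2 : 94 01
[4] 0x00->0x0e len=7 : cc df 39 1f 60 5e 91
[5] 0x0f->0x0a len=3 : df 39 1f
query mem[0x0c]=0x1f, mem[0x0d]=0x14, mem[0x06]=0x91

MEM[0x0c,0x0d,0x06] = 1f 14 91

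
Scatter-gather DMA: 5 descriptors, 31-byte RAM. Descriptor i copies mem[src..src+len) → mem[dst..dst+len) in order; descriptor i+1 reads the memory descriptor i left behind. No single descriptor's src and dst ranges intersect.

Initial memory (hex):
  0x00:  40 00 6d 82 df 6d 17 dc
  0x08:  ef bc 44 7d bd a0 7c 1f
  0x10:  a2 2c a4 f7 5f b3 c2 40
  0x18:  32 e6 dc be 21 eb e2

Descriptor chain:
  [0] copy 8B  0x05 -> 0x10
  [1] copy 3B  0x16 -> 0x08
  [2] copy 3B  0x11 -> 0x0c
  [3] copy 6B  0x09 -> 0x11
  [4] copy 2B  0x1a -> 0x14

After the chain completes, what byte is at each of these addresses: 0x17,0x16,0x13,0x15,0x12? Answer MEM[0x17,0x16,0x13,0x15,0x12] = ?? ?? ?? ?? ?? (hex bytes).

MEM[0x17,0x16,0x13,0x15,0x12] = bd ef 7d be 32

  after D0: wrote 8B at 0x10 = 6d17dcefbc447dbd
  after D1: wrote 3B at 0x08 = 7dbd32
  after D2: wrote 3B at 0x0c = 17dcef
  after D3: wrote 6B at 0x11 = bd327d17dcef
  after D4: wrote 2B at 0x14 = dcbe
query mem[0x17]=0xbd, mem[0x16]=0xef, mem[0x13]=0x7d, mem[0x15]=0xbe, mem[0x12]=0x32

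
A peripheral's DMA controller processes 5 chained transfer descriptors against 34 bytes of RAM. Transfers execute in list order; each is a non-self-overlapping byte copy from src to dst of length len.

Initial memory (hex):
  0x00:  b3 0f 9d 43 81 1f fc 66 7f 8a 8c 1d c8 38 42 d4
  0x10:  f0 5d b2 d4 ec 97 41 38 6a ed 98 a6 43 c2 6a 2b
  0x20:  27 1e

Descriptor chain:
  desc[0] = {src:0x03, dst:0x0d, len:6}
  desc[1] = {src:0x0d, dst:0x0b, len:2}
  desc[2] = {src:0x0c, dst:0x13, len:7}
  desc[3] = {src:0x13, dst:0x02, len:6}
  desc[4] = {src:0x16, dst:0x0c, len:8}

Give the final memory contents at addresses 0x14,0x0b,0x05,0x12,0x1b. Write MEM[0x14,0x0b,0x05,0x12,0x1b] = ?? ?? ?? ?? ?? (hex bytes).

[0] 0x03->0x0d len=6 : 43 81 1f fc 66 7f
[1] 0x0d->0x0b len=2 : 43 81
[2] 0x0c->0x13 len=7 : 81 43 81 1f fc 66 7f
[3] 0x13->0x02 len=6 : 81 43 81 1f fc 66
[4] 0x16->0x0c len=8 : 1f fc 66 7f 98 a6 43 c2
query mem[0x14]=0x43, mem[0x0b]=0x43, mem[0x05]=0x1f, mem[0x12]=0x43, mem[0x1b]=0xa6

MEM[0x14,0x0b,0x05,0x12,0x1b] = 43 43 1f 43 a6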